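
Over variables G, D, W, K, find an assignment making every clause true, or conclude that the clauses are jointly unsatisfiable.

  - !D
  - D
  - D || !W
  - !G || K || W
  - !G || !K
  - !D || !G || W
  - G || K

UNSATISFIABLE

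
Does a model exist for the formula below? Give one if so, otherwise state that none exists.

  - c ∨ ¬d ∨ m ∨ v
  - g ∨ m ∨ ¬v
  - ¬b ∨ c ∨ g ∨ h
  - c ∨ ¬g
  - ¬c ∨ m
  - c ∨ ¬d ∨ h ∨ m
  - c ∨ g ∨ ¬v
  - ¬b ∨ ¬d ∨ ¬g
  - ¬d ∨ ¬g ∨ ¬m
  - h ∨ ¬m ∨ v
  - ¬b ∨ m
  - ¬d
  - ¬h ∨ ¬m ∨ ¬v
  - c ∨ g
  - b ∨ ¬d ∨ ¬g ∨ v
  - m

g: True, c: True, b: True, v: True, d: False, h: False, m: True

Unit clause (¬d) forces d = False.
Unit clause (m) forces m = True.
Set g = True.
  then (c ∨ ¬g) forces c = True.
Set b = True.
Set v = True.
  then (¬h ∨ ¬m ∨ ¬v) forces h = False.
All clauses satisfied.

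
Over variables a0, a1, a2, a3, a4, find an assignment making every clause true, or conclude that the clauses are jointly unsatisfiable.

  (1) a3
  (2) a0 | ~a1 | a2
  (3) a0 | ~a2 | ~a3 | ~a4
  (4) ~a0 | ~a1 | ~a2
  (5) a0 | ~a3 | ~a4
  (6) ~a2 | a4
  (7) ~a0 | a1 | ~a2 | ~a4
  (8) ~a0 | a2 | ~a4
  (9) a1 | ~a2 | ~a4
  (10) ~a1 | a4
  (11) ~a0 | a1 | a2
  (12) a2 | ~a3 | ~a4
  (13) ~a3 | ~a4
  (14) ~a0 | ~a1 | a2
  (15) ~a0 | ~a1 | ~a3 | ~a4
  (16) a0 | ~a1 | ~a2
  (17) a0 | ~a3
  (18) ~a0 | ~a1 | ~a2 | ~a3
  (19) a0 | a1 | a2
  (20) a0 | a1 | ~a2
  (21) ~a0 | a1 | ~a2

Unsatisfiable — no assignment works.

Case a3 = True:
  (~a3 | ~a4) forces a4 = False.
  (~a2 | a4) forces a2 = False.
  (~a1 | a4) forces a1 = False.
  (~a0 | a1 | a2) forces a0 = False.
  Clause (a0 | ~a3) is falsified — contradiction.
Case a3 = False:
  Clause (a3) is falsified — contradiction.
Both cases fail, so the formula is unsatisfiable.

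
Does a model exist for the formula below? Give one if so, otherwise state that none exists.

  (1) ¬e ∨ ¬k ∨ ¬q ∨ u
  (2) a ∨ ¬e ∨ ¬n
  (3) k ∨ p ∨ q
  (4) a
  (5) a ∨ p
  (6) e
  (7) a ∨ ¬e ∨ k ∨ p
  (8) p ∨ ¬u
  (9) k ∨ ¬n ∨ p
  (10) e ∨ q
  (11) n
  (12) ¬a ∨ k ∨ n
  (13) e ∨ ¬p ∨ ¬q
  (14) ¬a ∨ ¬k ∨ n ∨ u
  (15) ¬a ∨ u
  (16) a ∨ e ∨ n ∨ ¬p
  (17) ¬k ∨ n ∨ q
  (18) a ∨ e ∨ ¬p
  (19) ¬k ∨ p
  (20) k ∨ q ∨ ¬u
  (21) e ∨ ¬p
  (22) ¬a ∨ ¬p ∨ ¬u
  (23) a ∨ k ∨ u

Unsatisfiable

Case n = True:
  (a) forces a = True.
  (e) forces e = True.
  (¬a ∨ u) forces u = True.
  (p ∨ ¬u) forces p = True.
  Clause (¬a ∨ ¬p ∨ ¬u) is falsified — contradiction.
Case n = False:
  Clause (n) is falsified — contradiction.
Both cases fail, so the formula is unsatisfiable.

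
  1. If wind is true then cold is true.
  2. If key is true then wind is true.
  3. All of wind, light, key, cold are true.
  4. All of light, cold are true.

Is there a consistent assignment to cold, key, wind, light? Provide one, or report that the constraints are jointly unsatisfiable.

cold = True; key = True; wind = True; light = True

  (1) wind=T ⇒ cold: T ✓
  (2) key=T ⇒ wind: T ✓
  (3) {wind, light, key, cold}: all 4 true ✓
  (4) {light, cold}: all 2 true ✓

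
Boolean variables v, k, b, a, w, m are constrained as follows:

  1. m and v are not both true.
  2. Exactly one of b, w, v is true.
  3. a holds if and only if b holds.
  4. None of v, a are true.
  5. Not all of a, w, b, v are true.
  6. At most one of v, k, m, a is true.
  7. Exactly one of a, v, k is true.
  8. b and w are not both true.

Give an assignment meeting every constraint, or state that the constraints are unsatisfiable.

v = False, k = True, b = False, a = False, w = True, m = False

  (1) m=F, v=F — not both ✓
  (2) {b, w, v}: 1 true — exactly one ✓
  (3) a=F, b=F — same ✓
  (4) {v, a}: 0 true — none ✓
  (5) {a, w, b, v}: 1/4 true — not all ✓
  (6) {v, k, m, a}: 1 true — at most one ✓
  (7) {a, v, k}: 1 true — exactly one ✓
  (8) b=F, w=T — not both ✓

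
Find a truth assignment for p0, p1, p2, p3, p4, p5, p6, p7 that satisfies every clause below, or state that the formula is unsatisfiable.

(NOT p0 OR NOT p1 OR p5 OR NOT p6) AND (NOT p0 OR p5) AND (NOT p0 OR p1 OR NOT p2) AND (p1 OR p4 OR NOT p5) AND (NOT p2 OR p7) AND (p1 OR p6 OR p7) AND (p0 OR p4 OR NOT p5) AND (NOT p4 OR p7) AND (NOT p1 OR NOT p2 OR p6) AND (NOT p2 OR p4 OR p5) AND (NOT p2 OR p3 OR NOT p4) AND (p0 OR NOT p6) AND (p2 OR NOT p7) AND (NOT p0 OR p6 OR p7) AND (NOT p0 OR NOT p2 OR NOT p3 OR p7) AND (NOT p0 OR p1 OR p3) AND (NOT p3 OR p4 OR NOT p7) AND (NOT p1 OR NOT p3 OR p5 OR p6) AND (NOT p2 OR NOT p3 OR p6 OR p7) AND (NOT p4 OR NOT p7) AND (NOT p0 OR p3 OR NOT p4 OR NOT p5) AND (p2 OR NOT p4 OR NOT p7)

p0 = True; p1 = True; p2 = False; p3 = False; p4 = False; p5 = True; p6 = True; p7 = False

Set p0 = True.
  then (NOT p0 OR p5) forces p5 = True.
Try p1 = False:
  (NOT p0 OR p1 OR NOT p2) forces p2 = False.
  (p1 OR p4 OR NOT p5) forces p4 = True.
  (NOT p4 OR p7) forces p7 = True.
  clause (p2 OR NOT p7) is falsified — backtrack.
So p1 = True.
Set p2 = False.
  then (p2 OR NOT p7) forces p7 = False.
  then (NOT p0 OR p6 OR p7) forces p6 = True.
  then (NOT p4 OR p7) forces p4 = False.
Set p3 = False.
All clauses satisfied.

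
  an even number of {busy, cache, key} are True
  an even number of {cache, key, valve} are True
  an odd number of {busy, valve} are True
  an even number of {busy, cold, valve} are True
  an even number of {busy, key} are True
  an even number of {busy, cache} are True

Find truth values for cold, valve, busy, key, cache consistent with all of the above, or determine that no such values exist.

Unsatisfiable

Adding constraints 1, 2, 3 mod 2: every variable appears an even number of times on the left, so the left side is 0.
But the right sides sum to 1 (mod 2). 0 ≠ 1 — the system is inconsistent.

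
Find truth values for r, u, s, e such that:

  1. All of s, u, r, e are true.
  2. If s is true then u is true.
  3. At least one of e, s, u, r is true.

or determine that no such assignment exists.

r = True, u = True, s = True, e = True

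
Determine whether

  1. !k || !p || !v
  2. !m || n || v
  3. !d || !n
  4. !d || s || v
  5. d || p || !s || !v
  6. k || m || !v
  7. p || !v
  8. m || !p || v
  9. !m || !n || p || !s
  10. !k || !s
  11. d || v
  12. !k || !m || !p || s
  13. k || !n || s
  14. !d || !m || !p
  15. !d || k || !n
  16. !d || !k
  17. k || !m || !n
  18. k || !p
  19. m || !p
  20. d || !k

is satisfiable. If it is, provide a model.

k: False; v: False; s: True; n: False; p: False; d: True; m: False

Try k = True:
  (!k || !s) forces s = False.
  (!d || !k) forces d = False.
  clause (d || !k) is falsified — backtrack.
So k = False.
  then (k || !p) forces p = False.
  then (p || !v) forces v = False.
  then (d || v) forces d = True.
  then (!d || k || !n) forces n = False.
  then (!m || n || v) forces m = False.
  then (!d || s || v) forces s = True.
All clauses satisfied.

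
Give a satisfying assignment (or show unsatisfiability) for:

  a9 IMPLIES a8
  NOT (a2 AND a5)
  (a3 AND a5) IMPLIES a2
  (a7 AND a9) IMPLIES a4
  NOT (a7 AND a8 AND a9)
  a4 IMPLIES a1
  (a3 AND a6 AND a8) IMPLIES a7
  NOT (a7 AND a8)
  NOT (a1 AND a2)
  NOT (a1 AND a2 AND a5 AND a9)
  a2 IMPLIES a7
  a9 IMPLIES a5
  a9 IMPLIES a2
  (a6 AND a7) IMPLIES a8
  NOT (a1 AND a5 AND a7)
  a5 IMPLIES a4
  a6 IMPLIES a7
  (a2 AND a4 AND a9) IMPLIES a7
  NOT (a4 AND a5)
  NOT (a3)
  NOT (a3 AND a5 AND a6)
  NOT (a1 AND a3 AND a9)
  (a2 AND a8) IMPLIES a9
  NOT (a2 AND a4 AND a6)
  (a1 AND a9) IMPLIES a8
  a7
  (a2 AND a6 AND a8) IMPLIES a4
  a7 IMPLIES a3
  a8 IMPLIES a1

UNSATISFIABLE

Case a3 = True:
  Clause (NOT a3) is falsified — contradiction.
Case a3 = False:
  (a3 OR NOT a7) forces a7 = False.
  Clause (a7) is falsified — contradiction.
Both cases fail, so the formula is unsatisfiable.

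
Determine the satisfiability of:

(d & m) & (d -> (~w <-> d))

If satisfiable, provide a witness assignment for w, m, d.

w: False; m: True; d: True

  d & m = True
  d -> (~w <-> d) = True
    ~w <-> d = True
      ~w = True
Both conjuncts True, so the formula holds.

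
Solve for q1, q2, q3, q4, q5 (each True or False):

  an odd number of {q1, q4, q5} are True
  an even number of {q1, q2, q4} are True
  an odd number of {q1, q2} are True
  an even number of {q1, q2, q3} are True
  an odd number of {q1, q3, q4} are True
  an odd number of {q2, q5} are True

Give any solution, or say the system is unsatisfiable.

q1 = True, q2 = False, q3 = True, q4 = True, q5 = True

{q1, q4, q5}: 3 true → odd ✓
{q1, q2, q4}: 2 true → even ✓
{q1, q2}: 1 true → odd ✓
{q1, q2, q3}: 2 true → even ✓
{q1, q3, q4}: 3 true → odd ✓
{q2, q5}: 1 true → odd ✓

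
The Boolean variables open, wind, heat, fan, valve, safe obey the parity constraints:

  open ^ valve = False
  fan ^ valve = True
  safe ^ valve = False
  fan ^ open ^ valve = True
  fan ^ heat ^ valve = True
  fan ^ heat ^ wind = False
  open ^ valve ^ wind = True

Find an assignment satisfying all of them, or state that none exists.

open = False, wind = True, heat = False, fan = True, valve = False, safe = False

open ^ valve = F ^ F = False ✓
fan ^ valve = T ^ F = True ✓
safe ^ valve = F ^ F = False ✓
fan ^ open ^ valve = T ^ F ^ F = True ✓
fan ^ heat ^ valve = T ^ F ^ F = True ✓
fan ^ heat ^ wind = T ^ F ^ T = False ✓
open ^ valve ^ wind = F ^ F ^ T = True ✓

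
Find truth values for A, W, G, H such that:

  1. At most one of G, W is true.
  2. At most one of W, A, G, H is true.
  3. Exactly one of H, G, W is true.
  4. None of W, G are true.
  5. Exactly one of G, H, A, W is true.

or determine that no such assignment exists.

A=F, W=F, G=F, H=T

  (1) {G, W}: 0 true — at most one ✓
  (2) {W, A, G, H}: 1 true — at most one ✓
  (3) {H, G, W}: 1 true — exactly one ✓
  (4) {W, G}: 0 true — none ✓
  (5) {G, H, A, W}: 1 true — exactly one ✓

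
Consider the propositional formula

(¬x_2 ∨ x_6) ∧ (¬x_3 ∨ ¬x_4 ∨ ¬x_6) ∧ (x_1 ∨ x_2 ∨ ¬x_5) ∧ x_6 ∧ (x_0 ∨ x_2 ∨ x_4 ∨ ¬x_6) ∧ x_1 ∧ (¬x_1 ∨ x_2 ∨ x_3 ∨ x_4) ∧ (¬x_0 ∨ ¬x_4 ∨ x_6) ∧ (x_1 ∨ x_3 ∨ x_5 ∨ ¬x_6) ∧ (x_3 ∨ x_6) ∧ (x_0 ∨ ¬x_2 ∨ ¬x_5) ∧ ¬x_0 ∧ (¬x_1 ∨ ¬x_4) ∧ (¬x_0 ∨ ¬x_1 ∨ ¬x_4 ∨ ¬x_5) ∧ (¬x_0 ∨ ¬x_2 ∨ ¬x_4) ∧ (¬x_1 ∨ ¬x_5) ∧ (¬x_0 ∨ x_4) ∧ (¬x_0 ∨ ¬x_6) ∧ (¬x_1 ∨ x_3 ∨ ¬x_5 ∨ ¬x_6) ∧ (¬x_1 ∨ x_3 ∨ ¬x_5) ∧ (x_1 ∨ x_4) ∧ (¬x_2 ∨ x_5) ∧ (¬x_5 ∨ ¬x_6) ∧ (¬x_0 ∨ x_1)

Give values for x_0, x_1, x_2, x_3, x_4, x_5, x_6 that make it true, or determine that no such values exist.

Case x_0 = True:
  Clause (¬x_0) is falsified — contradiction.
Case x_0 = False:
  (x_6) forces x_6 = True.
  (x_1) forces x_1 = True.
  (¬x_1 ∨ ¬x_4) forces x_4 = False.
  (x_0 ∨ x_2 ∨ x_4 ∨ ¬x_6) forces x_2 = True.
  (x_0 ∨ ¬x_2 ∨ ¬x_5) forces x_5 = False.
  Clause (¬x_2 ∨ x_5) is falsified — contradiction.
Both cases fail, so the formula is unsatisfiable.

The formula is unsatisfiable.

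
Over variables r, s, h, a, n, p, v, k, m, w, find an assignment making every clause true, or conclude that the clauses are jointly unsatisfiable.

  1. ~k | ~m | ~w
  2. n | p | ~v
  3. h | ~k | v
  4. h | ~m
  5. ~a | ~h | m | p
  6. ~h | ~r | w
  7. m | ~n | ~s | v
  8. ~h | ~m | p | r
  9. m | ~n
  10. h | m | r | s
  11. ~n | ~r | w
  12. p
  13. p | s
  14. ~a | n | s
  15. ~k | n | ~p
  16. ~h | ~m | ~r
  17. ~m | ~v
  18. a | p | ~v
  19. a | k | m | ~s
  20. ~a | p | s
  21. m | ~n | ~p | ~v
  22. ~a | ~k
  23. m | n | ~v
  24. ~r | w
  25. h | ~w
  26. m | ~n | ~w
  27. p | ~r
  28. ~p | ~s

r: False; s: False; h: True; a: False; n: False; p: True; v: False; k: False; m: False; w: False

Unit clause (p) forces p = True.
In (~p | ~s) only ~s is left, so s = False.
Set r = False.
Set h = True.
Set a = False.
Set n = False.
  then (~k | n | ~p) forces k = False.
Try v = True:
  (~m | ~v) forces m = False.
  clause (m | n | ~v) is falsified — backtrack.
So v = False.
Set m = False.
Set w = False.
All clauses satisfied.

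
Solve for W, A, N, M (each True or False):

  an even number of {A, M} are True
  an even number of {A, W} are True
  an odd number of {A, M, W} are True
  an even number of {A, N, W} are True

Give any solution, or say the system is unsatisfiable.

W = True, A = True, N = False, M = True

{A, M}: 2 true → even ✓
{A, W}: 2 true → even ✓
{A, M, W}: 3 true → odd ✓
{A, N, W}: 2 true → even ✓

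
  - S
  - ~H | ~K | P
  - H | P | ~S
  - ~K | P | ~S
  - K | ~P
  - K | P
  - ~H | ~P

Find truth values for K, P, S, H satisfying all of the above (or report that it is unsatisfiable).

K: True; P: True; S: True; H: False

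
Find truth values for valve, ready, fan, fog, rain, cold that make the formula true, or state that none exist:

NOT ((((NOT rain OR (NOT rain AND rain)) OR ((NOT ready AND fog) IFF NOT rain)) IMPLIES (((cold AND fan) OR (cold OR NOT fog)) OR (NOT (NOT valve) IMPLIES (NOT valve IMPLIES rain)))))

Case valve = True: the formula becomes NOT ((((NOT rain OR (NOT rain AND rain)) OR ((NOT ready AND fog) IFF NOT rain)) IMPLIES True)) = False.
Case valve = False: the formula becomes NOT ((((NOT rain OR (NOT rain AND rain)) OR ((NOT ready AND fog) IFF NOT rain)) IMPLIES True)) = False.
Both cases fail — unsatisfiable.

Unsatisfiable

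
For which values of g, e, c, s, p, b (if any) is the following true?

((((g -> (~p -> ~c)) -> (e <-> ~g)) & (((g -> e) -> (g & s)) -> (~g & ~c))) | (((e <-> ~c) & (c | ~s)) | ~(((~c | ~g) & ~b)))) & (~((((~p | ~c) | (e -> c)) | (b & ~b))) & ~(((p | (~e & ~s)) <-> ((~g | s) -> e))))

The formula is unsatisfiable.

The conjunct ~((((~p | ~c) | (e -> c)) | (b & ~b))) is unsatisfiable on its own:
  c = True: this becomes ~((True | (b & ~b))) = False.
  c = False: this becomes ~((True | (b & ~b))) = False.
So the whole conjunction is unsatisfiable.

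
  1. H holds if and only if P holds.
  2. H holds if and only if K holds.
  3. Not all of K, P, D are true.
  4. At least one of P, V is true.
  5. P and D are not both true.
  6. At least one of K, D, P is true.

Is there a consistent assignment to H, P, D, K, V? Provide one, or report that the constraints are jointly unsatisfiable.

H=T; P=T; D=F; K=T; V=F

  (1) H=T, P=T — same ✓
  (2) H=T, K=T — same ✓
  (3) {K, P, D}: 2/3 true — not all ✓
  (4) {P, V}: 1 true — at least one ✓
  (5) P=T, D=F — not both ✓
  (6) {K, D, P}: 2 true — at least one ✓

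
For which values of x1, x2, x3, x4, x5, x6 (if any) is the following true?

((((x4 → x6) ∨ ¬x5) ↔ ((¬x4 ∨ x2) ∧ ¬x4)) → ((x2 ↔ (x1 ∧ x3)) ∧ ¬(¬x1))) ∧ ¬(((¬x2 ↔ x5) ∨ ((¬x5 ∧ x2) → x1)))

The conjunct ¬(((¬x2 ↔ x5) ∨ ((¬x5 ∧ x2) → x1))) is unsatisfiable on its own:
  x1=F, x2=F, x5=F: evaluates to False.
  x1=F, x2=F, x5=T: evaluates to False.
  x1=F, x2=T, x5=F: evaluates to False.
  x1=F, x2=T, x5=T: evaluates to False.
  x1=T, x2=F, x5=F: evaluates to False.
  x1=T, x2=F, x5=T: evaluates to False.
  x1=T, x2=T, x5=F: evaluates to False.
  x1=T, x2=T, x5=T: evaluates to False.
So the whole conjunction is unsatisfiable.

Unsatisfiable — no assignment works.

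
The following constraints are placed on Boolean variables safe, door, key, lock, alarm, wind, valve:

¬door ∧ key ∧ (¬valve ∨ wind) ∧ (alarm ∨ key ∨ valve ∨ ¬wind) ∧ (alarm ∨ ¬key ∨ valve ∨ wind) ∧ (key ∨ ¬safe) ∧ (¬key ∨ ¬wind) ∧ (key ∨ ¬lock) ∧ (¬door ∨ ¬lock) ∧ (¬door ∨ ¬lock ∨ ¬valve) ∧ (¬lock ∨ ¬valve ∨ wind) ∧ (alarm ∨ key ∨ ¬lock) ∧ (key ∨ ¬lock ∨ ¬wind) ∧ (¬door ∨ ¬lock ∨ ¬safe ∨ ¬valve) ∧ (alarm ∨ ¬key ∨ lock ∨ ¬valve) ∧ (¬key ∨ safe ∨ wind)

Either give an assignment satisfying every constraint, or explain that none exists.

Unit clause (¬door) forces door = False.
Unit clause (key) forces key = True.
In (¬key ∨ ¬wind) only ¬wind is left, so wind = False.
In (¬key ∨ safe ∨ wind) only safe is left, so safe = True.
In (¬valve ∨ wind) only ¬valve is left, so valve = False.
In (alarm ∨ ¬key ∨ valve ∨ wind) only alarm is left, so alarm = True.
Set lock = True.
All clauses satisfied.

safe=T; door=F; key=T; lock=T; alarm=T; wind=F; valve=F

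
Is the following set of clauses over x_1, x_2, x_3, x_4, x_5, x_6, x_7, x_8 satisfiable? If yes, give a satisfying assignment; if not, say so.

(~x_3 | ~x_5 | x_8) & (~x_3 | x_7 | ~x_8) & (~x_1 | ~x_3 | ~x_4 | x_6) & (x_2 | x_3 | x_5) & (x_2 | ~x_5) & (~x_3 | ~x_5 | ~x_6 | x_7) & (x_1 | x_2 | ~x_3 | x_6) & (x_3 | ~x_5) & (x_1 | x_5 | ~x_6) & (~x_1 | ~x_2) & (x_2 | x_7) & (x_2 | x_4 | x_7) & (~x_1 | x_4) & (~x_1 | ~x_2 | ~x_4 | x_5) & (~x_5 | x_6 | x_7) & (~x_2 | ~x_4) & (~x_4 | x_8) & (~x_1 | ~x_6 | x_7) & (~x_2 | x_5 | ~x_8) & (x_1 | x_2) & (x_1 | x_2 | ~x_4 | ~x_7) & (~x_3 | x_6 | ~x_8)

Set x_1 = True.
  then (~x_1 | ~x_2) forces x_2 = False.
  then (x_2 | x_7) forces x_7 = True.
  then (~x_1 | x_4) forces x_4 = True.
  then (~x_4 | x_8) forces x_8 = True.
  then (x_2 | ~x_5) forces x_5 = False.
  then (x_2 | x_3 | x_5) forces x_3 = True.
  then (~x_3 | x_6 | ~x_8) forces x_6 = True.
All clauses satisfied.

x_1 = True; x_2 = False; x_3 = True; x_4 = True; x_5 = False; x_6 = True; x_7 = True; x_8 = True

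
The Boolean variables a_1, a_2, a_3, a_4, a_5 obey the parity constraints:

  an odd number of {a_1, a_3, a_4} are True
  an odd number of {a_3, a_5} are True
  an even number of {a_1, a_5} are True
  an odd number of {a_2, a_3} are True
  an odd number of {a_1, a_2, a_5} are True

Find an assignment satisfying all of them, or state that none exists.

a_1=T, a_2=T, a_3=F, a_4=F, a_5=T

{a_1, a_3, a_4}: 1 true → odd ✓
{a_3, a_5}: 1 true → odd ✓
{a_1, a_5}: 2 true → even ✓
{a_2, a_3}: 1 true → odd ✓
{a_1, a_2, a_5}: 3 true → odd ✓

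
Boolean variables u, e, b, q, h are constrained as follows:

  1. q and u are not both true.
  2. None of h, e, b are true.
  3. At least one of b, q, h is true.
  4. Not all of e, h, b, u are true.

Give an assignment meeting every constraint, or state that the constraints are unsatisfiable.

u = False; e = False; b = False; q = True; h = False

  (1) q=T, u=F — not both ✓
  (2) {h, e, b}: 0 true — none ✓
  (3) {b, q, h}: 1 true — at least one ✓
  (4) {e, h, b, u}: 0/4 true — not all ✓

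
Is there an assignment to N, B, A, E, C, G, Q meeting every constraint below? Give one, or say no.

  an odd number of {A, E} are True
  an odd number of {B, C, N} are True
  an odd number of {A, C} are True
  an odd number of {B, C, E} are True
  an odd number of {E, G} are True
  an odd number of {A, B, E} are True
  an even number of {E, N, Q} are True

Adding constraints 3, 4, 6 mod 2: every variable appears an even number of times on the left, so the left side is 0.
But the right sides sum to 1 (mod 2). 0 ≠ 1 — the system is inconsistent.

No satisfying assignment exists.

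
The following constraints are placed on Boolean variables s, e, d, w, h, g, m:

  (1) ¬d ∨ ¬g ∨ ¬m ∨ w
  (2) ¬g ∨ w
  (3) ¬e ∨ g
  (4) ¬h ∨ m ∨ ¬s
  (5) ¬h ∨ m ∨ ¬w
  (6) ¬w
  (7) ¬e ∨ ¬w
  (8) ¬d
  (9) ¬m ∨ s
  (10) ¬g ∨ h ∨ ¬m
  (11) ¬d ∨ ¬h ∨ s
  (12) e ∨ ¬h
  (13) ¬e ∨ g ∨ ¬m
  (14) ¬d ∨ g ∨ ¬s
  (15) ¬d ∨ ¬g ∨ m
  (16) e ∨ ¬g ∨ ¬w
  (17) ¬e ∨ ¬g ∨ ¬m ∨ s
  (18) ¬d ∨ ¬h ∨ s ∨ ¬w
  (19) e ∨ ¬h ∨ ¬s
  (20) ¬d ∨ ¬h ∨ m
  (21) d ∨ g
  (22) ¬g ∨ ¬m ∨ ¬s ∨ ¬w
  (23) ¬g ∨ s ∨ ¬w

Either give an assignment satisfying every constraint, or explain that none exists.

Case d = True:
  Clause (¬d) is falsified — contradiction.
Case d = False:
  (¬w) forces w = False.
  (¬g ∨ w) forces g = False.
  Clause (d ∨ g) is falsified — contradiction.
Both cases fail, so the formula is unsatisfiable.

No satisfying assignment exists.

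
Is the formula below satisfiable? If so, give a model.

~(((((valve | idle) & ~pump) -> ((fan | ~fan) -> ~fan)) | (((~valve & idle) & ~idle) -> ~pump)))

The formula is unsatisfiable.

Case pump = True: the formula becomes ~((True | ~(((~valve & idle) & ~idle)))) = False.
Case pump = False: the formula becomes ~((((valve | idle) -> ((fan | ~fan) -> ~fan)) | True)) = False.
Both cases fail — unsatisfiable.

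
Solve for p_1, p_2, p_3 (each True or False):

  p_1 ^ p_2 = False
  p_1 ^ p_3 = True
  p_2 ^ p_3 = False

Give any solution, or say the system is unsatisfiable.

The formula is unsatisfiable.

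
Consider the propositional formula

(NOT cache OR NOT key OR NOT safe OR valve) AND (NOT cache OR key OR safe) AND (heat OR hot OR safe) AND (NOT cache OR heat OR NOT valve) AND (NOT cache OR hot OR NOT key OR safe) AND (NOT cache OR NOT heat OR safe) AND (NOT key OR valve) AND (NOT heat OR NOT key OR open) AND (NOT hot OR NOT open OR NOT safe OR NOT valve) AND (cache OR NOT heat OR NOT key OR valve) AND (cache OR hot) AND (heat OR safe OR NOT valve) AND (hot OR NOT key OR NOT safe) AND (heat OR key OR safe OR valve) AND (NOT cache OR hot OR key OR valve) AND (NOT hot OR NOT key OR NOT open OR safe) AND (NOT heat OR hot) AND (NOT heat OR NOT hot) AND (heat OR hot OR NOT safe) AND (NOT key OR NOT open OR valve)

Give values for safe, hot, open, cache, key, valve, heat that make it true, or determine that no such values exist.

Set safe = True.
Try hot = False:
  (cache OR hot) forces cache = True.
  (hot OR NOT key OR NOT safe) forces key = False.
  (NOT cache OR hot OR key OR valve) forces valve = True.
  (NOT cache OR heat OR NOT valve) forces heat = True.
  clause (NOT heat OR hot) is falsified — backtrack.
So hot = True.
  then (NOT heat OR NOT hot) forces heat = False.
Set open = False.
Set cache = True.
  then (NOT cache OR heat OR NOT valve) forces valve = False.
  then (NOT key OR valve) forces key = False.
All clauses satisfied.

safe: True; hot: True; open: False; cache: True; key: False; valve: False; heat: False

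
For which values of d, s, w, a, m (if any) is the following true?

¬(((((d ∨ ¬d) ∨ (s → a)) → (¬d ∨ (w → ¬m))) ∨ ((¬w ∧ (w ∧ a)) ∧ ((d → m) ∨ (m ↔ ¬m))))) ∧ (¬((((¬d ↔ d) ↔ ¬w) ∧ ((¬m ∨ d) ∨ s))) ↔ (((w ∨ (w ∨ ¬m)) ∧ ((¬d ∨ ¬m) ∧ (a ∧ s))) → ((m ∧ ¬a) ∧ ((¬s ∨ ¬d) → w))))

Case w = True: the formula simplifies to ¬((((d ∨ ¬d) ∨ (s → a)) → (¬d ∨ ¬m))) ∧ (¬((¬((¬d ↔ d)) ∧ ((¬m ∨ d) ∨ s))) ↔ (((¬d ∨ ¬m) ∧ (a ∧ s)) → (m ∧ ¬a))).
  d = True: simplifies to ¬(¬m) ∧ ¬(((¬m ∧ (a ∧ s)) → (m ∧ ¬a))).
    m = True: the conjunct ¬(((¬m ∧ (a ∧ s)) → (m ∧ ¬a))) becomes ¬((False → ¬a)) = False.
    m = False: the conjunct ¬(¬m) becomes ¬(¬False) = False.
  d = False: the conjunct ¬((((d ∨ ¬d) ∨ (s → a)) → (¬d ∨ ¬m))) becomes ¬((True → True)) = False.
Case w = False: the conjunct ¬(((((d ∨ ¬d) ∨ (s → a)) → (¬d ∨ (w → ¬m))) ∨ ((¬w ∧ (w ∧ a)) ∧ ((d → m) ∨ (m ↔ ¬m))))) becomes ¬((True ∨ False)) = False.
Both cases fail — unsatisfiable.

UNSATISFIABLE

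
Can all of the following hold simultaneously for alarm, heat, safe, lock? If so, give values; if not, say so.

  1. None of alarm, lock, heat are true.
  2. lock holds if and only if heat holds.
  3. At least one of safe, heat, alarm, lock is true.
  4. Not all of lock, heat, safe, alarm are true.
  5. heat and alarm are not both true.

alarm = False, heat = False, safe = True, lock = False

  (1) {alarm, lock, heat}: 0 true — none ✓
  (2) lock=F, heat=F — same ✓
  (3) {safe, heat, alarm, lock}: 1 true — at least one ✓
  (4) {lock, heat, safe, alarm}: 1/4 true — not all ✓
  (5) heat=F, alarm=F — not both ✓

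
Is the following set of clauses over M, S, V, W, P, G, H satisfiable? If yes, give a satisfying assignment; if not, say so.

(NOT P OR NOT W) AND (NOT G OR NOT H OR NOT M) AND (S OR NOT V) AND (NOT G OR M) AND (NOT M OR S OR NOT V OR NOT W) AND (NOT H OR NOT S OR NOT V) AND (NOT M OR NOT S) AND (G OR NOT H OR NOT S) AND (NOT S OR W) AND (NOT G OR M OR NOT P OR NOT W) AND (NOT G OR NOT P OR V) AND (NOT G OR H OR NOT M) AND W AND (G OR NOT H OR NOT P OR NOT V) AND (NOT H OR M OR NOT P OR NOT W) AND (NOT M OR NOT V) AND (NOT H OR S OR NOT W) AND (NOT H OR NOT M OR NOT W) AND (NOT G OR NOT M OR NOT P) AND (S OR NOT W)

Unit clause (W) forces W = True.
In (S OR NOT W) only S is left, so S = True.
In (NOT P OR NOT W) only NOT P is left, so P = False.
In (NOT M OR NOT S) only NOT M is left, so M = False.
In (NOT G OR M) only NOT G is left, so G = False.
In (G OR NOT H OR NOT S) only NOT H is left, so H = False.
Set V = True.
All clauses satisfied.

M: False, S: True, V: True, W: True, P: False, G: False, H: False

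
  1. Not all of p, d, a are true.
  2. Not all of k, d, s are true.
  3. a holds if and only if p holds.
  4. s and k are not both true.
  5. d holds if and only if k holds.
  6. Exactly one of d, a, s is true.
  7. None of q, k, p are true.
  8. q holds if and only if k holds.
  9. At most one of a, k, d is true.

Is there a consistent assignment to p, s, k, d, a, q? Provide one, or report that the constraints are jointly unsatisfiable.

p=F; s=T; k=F; d=F; a=F; q=F

  (1) {p, d, a}: 0/3 true — not all ✓
  (2) {k, d, s}: 1/3 true — not all ✓
  (3) a=F, p=F — same ✓
  (4) s=T, k=F — not both ✓
  (5) d=F, k=F — same ✓
  (6) {d, a, s}: 1 true — exactly one ✓
  (7) {q, k, p}: 0 true — none ✓
  (8) q=F, k=F — same ✓
  (9) {a, k, d}: 0 true — at most one ✓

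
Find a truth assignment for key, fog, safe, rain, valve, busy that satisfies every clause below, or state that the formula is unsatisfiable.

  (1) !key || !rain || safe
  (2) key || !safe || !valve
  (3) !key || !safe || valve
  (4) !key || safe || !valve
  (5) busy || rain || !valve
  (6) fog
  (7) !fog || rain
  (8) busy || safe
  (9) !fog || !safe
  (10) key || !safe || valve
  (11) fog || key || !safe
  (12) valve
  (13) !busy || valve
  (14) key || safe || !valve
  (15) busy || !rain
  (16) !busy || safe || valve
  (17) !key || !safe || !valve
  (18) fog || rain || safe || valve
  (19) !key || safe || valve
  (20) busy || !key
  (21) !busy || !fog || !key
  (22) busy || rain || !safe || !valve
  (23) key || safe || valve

Case valve = True:
  (fog) forces fog = True.
  (!fog || rain) forces rain = True.
  (!fog || !safe) forces safe = False.
  (!key || !rain || safe) forces key = False.
  Clause (key || safe || !valve) is falsified — contradiction.
Case valve = False:
  Clause (valve) is falsified — contradiction.
Both cases fail, so the formula is unsatisfiable.

The formula is unsatisfiable.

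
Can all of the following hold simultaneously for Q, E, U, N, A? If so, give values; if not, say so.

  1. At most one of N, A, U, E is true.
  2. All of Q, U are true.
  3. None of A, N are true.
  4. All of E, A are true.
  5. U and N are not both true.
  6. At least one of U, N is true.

Case A = True:
  Constraint (3) is violated (A=T) — contradiction.
Case A = False:
  Constraint (4) is violated (A=F) — contradiction.
Both cases fail — unsatisfiable.

The formula is unsatisfiable.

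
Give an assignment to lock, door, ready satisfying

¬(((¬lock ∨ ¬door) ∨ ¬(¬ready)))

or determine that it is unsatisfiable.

lock=T; door=T; ready=F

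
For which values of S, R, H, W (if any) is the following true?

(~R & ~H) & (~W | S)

S: True, R: False, H: False, W: False

  ~R & ~H = True
    ~R = True
    ~H = True
  ~W | S = True
    ~W = True
Both conjuncts True, so the formula holds.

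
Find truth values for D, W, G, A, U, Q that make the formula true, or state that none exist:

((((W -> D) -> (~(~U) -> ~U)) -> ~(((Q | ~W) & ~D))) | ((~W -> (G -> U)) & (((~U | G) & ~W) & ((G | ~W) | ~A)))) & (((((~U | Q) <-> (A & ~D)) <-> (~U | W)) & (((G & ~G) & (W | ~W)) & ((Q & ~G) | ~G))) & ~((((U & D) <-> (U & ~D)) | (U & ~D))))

No satisfying assignment exists.

Case G = True: the conjunct ~G is False.
Case G = False: the conjunct G is False.
Both cases fail — unsatisfiable.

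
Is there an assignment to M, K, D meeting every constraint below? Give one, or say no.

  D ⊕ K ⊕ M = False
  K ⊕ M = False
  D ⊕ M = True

M: True; K: True; D: False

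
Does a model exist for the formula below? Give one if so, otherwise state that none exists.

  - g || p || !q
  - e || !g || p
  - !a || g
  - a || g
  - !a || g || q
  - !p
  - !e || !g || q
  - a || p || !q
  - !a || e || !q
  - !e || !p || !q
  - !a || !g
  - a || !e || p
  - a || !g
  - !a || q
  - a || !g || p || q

Unsatisfiable

Case a = True:
  (!a || g) forces g = True.
  Clause (!a || !g) is falsified — contradiction.
Case a = False:
  (a || g) forces g = True.
  Clause (a || !g) is falsified — contradiction.
Both cases fail, so the formula is unsatisfiable.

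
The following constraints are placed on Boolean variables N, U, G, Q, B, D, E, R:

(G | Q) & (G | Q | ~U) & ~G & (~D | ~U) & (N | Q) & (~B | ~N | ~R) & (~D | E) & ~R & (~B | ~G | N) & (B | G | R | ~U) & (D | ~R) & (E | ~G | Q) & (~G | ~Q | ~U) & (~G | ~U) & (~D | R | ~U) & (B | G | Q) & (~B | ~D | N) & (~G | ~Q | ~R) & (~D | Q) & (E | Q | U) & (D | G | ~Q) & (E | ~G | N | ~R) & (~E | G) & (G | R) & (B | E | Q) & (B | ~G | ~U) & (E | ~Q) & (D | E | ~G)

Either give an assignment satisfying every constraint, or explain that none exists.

The formula is unsatisfiable.

Case R = True:
  Clause (~R) is falsified — contradiction.
Case R = False:
  (~G) forces G = False.
  Clause (G | R) is falsified — contradiction.
Both cases fail, so the formula is unsatisfiable.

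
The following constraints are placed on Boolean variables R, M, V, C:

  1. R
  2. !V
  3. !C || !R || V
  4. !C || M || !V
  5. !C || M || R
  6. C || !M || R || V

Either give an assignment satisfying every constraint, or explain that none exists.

R = True, M = False, V = False, C = False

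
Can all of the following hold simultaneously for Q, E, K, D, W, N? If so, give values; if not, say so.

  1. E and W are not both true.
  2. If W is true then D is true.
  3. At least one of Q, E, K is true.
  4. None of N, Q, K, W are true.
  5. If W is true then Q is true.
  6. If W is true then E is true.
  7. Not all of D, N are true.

Q = False, E = True, K = False, D = True, W = False, N = False

  (1) E=T, W=F — not both ✓
  (2) W=F ⇒ D: vacuous ✓
  (3) {Q, E, K}: 1 true — at least one ✓
  (4) {N, Q, K, W}: 0 true — none ✓
  (5) W=F ⇒ Q: vacuous ✓
  (6) W=F ⇒ E: vacuous ✓
  (7) {D, N}: 1/2 true — not all ✓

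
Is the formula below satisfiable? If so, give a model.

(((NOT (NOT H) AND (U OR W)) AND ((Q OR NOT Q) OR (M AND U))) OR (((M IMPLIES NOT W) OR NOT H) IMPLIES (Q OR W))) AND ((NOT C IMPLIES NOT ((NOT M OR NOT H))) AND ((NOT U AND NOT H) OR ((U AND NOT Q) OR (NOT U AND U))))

U=F, Q=T, W=T, M=T, H=F, C=T

  ((NOT (NOT H) AND (U OR W)) AND ((Q OR NOT Q) OR (M AND U))) OR (((M IMPLIES NOT W) OR NOT H) IMPLIES (Q OR W)) = True
    (NOT (NOT H) AND (U OR W)) AND ((Q OR NOT Q) OR (M AND U)) = False
      NOT (NOT H) AND (U OR W) = False
        NOT (NOT H) = False
          NOT H = True
        U OR W = True
      (Q OR NOT Q) OR (M AND U) = True
        Q OR NOT Q = True
          NOT Q = False
        M AND U = False
    ((M IMPLIES NOT W) OR NOT H) IMPLIES (Q OR W) = True
      (M IMPLIES NOT W) OR NOT H = True
        M IMPLIES NOT W = False
          NOT W = False
        NOT H = True
      Q OR W = True
  (NOT C IMPLIES NOT ((NOT M OR NOT H))) AND ((NOT U AND NOT H) OR ((U AND NOT Q) OR (NOT U AND U))) = True
    NOT C IMPLIES NOT ((NOT M OR NOT H)) = True
      NOT C = False
      NOT ((NOT M OR NOT H)) = False
        NOT M OR NOT H = True
          NOT M = False
          NOT H = True
    (NOT U AND NOT H) OR ((U AND NOT Q) OR (NOT U AND U)) = True
      NOT U AND NOT H = True
        NOT U = True
        NOT H = True
      (U AND NOT Q) OR (NOT U AND U) = False
        U AND NOT Q = False
          NOT Q = False
        NOT U AND U = False
          NOT U = True
Both conjuncts True, so the formula holds.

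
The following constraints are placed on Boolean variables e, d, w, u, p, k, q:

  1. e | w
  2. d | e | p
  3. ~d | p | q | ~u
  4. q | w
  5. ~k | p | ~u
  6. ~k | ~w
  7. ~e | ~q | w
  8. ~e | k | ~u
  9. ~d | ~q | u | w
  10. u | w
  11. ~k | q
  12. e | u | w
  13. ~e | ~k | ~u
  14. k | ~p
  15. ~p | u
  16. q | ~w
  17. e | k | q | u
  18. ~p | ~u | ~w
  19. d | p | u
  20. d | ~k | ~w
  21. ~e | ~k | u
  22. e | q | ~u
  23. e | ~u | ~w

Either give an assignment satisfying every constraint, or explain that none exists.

Set e = True.
Set d = True.
Try w = False:
  (q | w) forces q = True.
  clause (~e | ~q | w) is falsified — backtrack.
So w = True.
  then (~k | ~w) forces k = False.
  then (~e | k | ~u) forces u = False.
  then (k | ~p) forces p = False.
  then (q | ~w) forces q = True.
All clauses satisfied.

e = True, d = True, w = True, u = False, p = False, k = False, q = True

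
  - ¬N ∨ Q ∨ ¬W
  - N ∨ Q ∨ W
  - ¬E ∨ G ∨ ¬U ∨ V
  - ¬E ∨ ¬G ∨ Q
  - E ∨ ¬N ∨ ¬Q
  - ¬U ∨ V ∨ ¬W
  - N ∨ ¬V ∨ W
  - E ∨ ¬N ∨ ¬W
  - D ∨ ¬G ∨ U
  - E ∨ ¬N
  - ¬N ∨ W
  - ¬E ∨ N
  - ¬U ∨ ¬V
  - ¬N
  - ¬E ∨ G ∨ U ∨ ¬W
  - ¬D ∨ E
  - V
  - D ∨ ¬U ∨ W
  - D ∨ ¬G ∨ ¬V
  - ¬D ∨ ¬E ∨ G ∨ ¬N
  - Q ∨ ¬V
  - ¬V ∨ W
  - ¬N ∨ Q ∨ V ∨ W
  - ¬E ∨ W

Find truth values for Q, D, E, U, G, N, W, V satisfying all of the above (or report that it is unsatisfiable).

Q = True; D = False; E = False; U = False; G = False; N = False; W = True; V = True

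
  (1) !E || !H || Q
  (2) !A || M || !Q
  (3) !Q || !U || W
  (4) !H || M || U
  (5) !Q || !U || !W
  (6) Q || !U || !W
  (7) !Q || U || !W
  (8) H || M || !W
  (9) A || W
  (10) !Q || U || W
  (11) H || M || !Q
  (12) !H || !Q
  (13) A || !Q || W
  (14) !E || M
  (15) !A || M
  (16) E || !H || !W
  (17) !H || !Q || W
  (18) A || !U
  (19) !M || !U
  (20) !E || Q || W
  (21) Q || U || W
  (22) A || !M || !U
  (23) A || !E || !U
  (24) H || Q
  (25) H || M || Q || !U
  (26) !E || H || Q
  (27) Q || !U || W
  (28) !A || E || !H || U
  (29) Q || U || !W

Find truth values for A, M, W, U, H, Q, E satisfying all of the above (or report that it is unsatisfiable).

No satisfying assignment exists.

Case U = True:
  (A || !U) forces A = True.
  (!A || M) forces M = True.
  Clause (!M || !U) is falsified — contradiction.
Case U = False:
  If Q = True:
    (!Q || U || !W) forces W = False.
    clause (!Q || U || W) is falsified.
  If Q = False:
    (Q || U || W) forces W = True.
    clause (Q || U || !W) is falsified.
  Every sub-case reaches a contradiction.
Both cases fail, so the formula is unsatisfiable.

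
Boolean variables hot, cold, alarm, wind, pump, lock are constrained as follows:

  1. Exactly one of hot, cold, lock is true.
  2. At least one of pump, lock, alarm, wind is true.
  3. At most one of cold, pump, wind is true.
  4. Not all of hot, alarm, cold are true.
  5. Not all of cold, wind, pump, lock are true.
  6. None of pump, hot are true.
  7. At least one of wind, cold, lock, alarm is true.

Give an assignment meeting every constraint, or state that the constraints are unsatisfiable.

hot: False; cold: True; alarm: True; wind: False; pump: False; lock: False

  (1) {hot, cold, lock}: 1 true — exactly one ✓
  (2) {pump, lock, alarm, wind}: 1 true — at least one ✓
  (3) {cold, pump, wind}: 1 true — at most one ✓
  (4) {hot, alarm, cold}: 2/3 true — not all ✓
  (5) {cold, wind, pump, lock}: 1/4 true — not all ✓
  (6) {pump, hot}: 0 true — none ✓
  (7) {wind, cold, lock, alarm}: 2 true — at least one ✓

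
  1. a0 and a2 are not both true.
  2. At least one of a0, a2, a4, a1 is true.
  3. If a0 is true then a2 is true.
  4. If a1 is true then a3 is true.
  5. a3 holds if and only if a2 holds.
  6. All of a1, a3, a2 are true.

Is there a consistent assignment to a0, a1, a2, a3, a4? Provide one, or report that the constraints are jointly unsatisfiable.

a0: False, a1: True, a2: True, a3: True, a4: True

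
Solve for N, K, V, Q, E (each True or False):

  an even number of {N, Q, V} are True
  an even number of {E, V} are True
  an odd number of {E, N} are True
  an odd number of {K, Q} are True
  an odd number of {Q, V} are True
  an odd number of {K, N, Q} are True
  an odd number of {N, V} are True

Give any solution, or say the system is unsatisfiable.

Adding constraints 1, 4, 5, 6 mod 2: every variable appears an even number of times on the left, so the left side is 0.
But the right sides sum to 1 (mod 2). 0 ≠ 1 — the system is inconsistent.

No satisfying assignment exists.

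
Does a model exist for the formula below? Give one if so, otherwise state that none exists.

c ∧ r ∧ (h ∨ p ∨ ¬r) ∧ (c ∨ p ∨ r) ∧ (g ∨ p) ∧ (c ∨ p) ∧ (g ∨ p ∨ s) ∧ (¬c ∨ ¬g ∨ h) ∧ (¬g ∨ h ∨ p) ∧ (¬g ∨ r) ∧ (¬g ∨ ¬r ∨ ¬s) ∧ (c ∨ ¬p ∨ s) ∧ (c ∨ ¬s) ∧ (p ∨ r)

r = True, c = True, s = False, h = False, p = True, g = False

Unit clause (c) forces c = True.
Unit clause (r) forces r = True.
Set s = False.
Set h = False.
  then (h ∨ p ∨ ¬r) forces p = True.
  then (¬c ∨ ¬g ∨ h) forces g = False.
All clauses satisfied.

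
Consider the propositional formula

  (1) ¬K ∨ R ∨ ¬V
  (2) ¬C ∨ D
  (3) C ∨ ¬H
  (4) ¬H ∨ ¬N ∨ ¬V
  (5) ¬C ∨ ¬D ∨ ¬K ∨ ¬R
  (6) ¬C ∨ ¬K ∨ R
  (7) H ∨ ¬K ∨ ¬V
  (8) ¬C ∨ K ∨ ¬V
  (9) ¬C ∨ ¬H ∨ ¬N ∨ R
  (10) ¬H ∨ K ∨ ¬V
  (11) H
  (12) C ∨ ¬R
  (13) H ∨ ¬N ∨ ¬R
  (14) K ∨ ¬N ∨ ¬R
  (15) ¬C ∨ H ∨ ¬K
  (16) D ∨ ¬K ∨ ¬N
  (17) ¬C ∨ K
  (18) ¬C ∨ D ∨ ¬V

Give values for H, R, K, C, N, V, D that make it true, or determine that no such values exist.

UNSATISFIABLE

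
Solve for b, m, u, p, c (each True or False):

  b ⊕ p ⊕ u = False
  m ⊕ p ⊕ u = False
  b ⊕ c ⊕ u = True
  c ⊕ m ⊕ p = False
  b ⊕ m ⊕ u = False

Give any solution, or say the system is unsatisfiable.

b: True, m: True, u: False, p: True, c: False

b ⊕ p ⊕ u = T ⊕ T ⊕ F = False ✓
m ⊕ p ⊕ u = T ⊕ T ⊕ F = False ✓
b ⊕ c ⊕ u = T ⊕ F ⊕ F = True ✓
c ⊕ m ⊕ p = F ⊕ T ⊕ T = False ✓
b ⊕ m ⊕ u = T ⊕ T ⊕ F = False ✓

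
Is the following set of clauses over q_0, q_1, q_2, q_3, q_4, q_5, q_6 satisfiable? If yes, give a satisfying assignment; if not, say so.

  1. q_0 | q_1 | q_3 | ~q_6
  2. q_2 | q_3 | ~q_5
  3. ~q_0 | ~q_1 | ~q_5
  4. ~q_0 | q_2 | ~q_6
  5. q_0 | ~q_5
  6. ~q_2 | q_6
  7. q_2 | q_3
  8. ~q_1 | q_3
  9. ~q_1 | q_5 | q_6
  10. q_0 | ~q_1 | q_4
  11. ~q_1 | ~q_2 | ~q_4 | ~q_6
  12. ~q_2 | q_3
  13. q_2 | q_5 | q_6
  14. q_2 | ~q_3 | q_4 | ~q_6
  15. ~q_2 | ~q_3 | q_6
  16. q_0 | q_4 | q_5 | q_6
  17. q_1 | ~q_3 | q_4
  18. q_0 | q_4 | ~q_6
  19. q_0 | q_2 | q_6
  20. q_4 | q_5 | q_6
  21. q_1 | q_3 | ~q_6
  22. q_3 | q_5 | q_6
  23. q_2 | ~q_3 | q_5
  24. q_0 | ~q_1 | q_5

q_0: True, q_1: True, q_2: True, q_3: True, q_4: False, q_5: False, q_6: True

Set q_0 = True.
Set q_1 = True.
  then (~q_0 | ~q_1 | ~q_5) forces q_5 = False.
  then (~q_1 | q_3) forces q_3 = True.
  then (~q_1 | q_5 | q_6) forces q_6 = True.
  then (q_2 | ~q_3 | q_5) forces q_2 = True.
  then (~q_1 | ~q_2 | ~q_4 | ~q_6) forces q_4 = False.
All clauses satisfied.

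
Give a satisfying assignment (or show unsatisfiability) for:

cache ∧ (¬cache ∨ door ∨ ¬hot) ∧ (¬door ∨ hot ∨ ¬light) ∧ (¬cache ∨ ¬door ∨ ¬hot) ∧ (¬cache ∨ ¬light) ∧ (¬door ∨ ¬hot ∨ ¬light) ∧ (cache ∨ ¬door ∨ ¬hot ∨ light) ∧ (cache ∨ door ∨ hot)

light: False, door: True, hot: False, cache: True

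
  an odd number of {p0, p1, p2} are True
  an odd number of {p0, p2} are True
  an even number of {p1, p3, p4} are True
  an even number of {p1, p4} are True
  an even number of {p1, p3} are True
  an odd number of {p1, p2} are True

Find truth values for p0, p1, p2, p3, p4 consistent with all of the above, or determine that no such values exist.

p0 = False, p1 = False, p2 = True, p3 = False, p4 = False

{p0, p1, p2}: 1 true → odd ✓
{p0, p2}: 1 true → odd ✓
{p1, p3, p4}: 0 true → even ✓
{p1, p4}: 0 true → even ✓
{p1, p3}: 0 true → even ✓
{p1, p2}: 1 true → odd ✓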